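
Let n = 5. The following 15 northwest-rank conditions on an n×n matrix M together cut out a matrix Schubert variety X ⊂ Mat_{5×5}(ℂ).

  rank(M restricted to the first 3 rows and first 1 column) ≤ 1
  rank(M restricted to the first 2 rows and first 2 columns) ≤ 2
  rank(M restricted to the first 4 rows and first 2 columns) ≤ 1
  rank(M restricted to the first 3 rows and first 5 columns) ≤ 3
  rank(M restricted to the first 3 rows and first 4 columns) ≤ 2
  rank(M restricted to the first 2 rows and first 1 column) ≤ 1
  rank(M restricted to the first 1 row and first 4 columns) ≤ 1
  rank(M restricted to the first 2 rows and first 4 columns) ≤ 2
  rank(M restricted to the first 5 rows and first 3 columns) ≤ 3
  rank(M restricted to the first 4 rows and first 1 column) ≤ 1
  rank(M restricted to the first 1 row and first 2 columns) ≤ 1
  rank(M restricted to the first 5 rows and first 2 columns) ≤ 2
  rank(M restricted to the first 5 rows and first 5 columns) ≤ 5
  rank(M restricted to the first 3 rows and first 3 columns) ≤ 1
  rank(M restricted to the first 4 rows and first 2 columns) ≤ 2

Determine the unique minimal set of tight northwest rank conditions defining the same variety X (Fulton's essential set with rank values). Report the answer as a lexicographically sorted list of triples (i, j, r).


Recovering R(i,j) via the rank-extension bound from the 15 conditions:

  row 1: 1 1 1 1 1
  row 2: 1 1 1 2 2
  row 3: 1 1 1 2 3
  row 4: 1 1 2 3 4
  row 5: 1 2 3 4 5

reading off 1-entries of Δ²R: w = (1, 4, 5, 3, 2).

2 SE-corners of the 5-cell Rothe diagram give Ess(w):

[(3, 3, 1), (4, 2, 1)]


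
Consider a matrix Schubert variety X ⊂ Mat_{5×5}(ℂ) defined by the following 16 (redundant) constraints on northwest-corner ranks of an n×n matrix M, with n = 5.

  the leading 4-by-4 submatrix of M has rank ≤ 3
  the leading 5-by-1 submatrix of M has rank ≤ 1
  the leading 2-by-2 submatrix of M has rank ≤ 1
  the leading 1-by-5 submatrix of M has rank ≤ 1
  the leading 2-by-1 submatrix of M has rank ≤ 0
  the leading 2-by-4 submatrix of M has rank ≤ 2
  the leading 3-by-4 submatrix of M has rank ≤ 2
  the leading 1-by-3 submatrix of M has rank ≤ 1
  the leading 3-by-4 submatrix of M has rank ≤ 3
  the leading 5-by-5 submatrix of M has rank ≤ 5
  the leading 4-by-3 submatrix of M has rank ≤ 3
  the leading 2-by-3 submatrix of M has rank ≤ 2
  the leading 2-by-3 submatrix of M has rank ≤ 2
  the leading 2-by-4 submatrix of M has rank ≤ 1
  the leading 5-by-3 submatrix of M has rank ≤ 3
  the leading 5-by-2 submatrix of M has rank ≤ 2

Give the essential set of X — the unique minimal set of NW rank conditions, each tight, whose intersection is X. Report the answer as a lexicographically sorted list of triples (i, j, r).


Rank table r_w(5×5) implied by the 16 constraints:

  R[1]: 0 | 1 | 1 | 1 | 1
  R[2]: 0 | 1 | 1 | 1 | 2
  R[3]: 1 | 2 | 2 | 2 | 3
  R[4]: 1 | 2 | 3 | 3 | 4
  R[5]: 1 | 2 | 3 | 4 | 5

reading off 1-entries of Δ²R: w = (2, 5, 1, 3, 4).

Fulton essential set (2 of the 4 Rothe cells):

[(2, 1, 0), (2, 4, 1)]


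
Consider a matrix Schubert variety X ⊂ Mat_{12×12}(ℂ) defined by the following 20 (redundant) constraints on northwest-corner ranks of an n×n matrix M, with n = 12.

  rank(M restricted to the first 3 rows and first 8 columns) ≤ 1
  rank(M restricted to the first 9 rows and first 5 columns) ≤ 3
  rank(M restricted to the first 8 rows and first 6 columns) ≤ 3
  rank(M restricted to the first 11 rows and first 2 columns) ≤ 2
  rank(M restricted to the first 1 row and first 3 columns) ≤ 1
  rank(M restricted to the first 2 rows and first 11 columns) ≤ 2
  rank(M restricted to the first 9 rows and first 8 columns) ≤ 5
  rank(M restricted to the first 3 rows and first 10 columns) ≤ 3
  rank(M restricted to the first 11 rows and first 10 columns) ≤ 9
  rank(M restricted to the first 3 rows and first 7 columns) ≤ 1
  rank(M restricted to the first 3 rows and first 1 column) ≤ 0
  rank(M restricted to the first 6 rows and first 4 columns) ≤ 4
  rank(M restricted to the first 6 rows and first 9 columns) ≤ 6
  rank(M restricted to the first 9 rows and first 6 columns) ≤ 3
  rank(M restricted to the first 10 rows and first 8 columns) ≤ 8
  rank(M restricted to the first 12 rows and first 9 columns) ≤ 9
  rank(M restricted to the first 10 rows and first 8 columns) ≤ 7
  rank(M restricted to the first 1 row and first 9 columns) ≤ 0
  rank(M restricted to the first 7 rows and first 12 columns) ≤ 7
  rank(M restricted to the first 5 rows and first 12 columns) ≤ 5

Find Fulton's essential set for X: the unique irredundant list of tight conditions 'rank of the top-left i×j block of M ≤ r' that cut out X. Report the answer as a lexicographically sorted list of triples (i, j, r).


Propagating the 20 rank bounds to every northwest block:

  R[1]: 0, 0, 0, 0, 0, 0, 0, 0, 0, 1, 1, 1
  R[2]: 0, 1, 1, 1, 1, 1, 1, 1, 1, 2, 2, 2
  R[3]: 0, 1, 1, 1, 1, 1, 1, 1, 2, 3, 3, 3
  R[4]: 1, 2, 2, 2, 2, 2, 2, 2, 3, 4, 4, 4
  R[5]: 1, 2, 3, 3, 3, 3, 3, 3, 4, 5, 5, 5
  R[6]: 1, 2, 3, 3, 3, 3, 4, 4, 5, 6, 6, 6
  R[7]: 1, 2, 3, 3, 3, 3, 4, 5, 6, 7, 7, 7
  R[8]: 1, 2, 3, 3, 3, 3, 4, 5, 6, 7, 8, 8
  R[9]: 1, 2, 3, 3, 3, 3, 4, 5, 6, 7, 8, 9
  R[10]: 1, 2, 3, 4, 4, 4, 5, 6, 7, 8, 9, 10
  R[11]: 1, 2, 3, 4, 5, 5, 6, 7, 8, 9, 10, 11
  R[12]: 1, 2, 3, 4, 5, 6, 7, 8, 9, 10, 11, 12

the unique w with this rank table is (10, 2, 9, 1, 3, 7, 8, 11, 12, 4, 5, 6).

ℓ(w)=29; the 4 essential cells (i,j,r):

[(1, 9, 0), (3, 1, 0), (3, 8, 1), (9, 6, 3)]


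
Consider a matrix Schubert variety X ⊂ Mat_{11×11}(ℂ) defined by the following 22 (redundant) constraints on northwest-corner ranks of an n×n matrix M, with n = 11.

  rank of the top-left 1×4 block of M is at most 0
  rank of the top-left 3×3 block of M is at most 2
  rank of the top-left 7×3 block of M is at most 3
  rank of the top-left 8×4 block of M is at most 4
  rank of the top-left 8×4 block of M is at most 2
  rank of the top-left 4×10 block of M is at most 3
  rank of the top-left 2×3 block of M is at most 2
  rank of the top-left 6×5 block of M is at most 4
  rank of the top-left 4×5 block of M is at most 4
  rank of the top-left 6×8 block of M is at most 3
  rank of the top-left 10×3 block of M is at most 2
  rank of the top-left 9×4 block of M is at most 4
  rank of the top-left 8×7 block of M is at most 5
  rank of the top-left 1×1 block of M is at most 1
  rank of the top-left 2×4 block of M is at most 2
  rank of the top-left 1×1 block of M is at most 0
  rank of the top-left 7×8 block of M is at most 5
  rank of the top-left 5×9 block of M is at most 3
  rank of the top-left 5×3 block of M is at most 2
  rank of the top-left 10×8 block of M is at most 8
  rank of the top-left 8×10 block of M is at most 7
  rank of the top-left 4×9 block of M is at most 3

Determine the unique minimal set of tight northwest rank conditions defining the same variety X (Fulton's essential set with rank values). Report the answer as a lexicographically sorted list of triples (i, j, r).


Computing R[i][j] = min implied NW-rank bound (n=11, 22 conditions):

  R[1]: 0, 0, 0, 0, 1, 1, 1, 1, 1, 1, 1
  R[2]: 1, 1, 1, 1, 2, 2, 2, 2, 2, 2, 2
  R[3]: 1, 2, 2, 2, 3, 3, 3, 3, 3, 3, 3
  R[4]: 1, 2, 2, 2, 3, 3, 3, 3, 3, 3, 4
  R[5]: 1, 2, 2, 2, 3, 3, 3, 3, 3, 4, 5
  R[6]: 1, 2, 2, 2, 3, 3, 3, 3, 4, 5, 6
  R[7]: 1, 2, 2, 2, 3, 4, 4, 4, 5, 6, 7
  R[8]: 1, 2, 2, 2, 3, 4, 5, 5, 6, 7, 8
  R[9]: 1, 2, 2, 3, 4, 5, 6, 6, 7, 8, 9
  R[10]: 1, 2, 2, 3, 4, 5, 6, 7, 8, 9, 10
  R[11]: 1, 2, 3, 4, 5, 6, 7, 8, 9, 10, 11

giving w = (5, 1, 2, 11, 10, 9, 6, 7, 4, 8, 3) via Δ²R.

ℓ(w)=28; the 6 essential cells (i,j,r):

[(1, 4, 0), (4, 10, 3), (5, 9, 3), (6, 8, 3), (8, 4, 2), (10, 3, 2)]


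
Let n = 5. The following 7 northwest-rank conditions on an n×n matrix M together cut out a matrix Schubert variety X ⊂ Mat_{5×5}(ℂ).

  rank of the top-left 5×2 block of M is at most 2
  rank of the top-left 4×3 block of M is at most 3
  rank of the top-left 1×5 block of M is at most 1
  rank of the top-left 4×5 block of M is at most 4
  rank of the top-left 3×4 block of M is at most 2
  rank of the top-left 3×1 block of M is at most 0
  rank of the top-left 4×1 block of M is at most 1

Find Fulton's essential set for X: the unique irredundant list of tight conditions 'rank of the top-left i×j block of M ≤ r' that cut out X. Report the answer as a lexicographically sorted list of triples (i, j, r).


Rank table r_w(5×5) implied by the 7 constraints:

  0 | 1 | 1 | 1 | 1
  0 | 1 | 2 | 2 | 2
  0 | 1 | 2 | 2 | 3
  1 | 2 | 3 | 3 | 4
  1 | 2 | 3 | 4 | 5

second differences of R give the permutation w = (2, 3, 5, 1, 4).

Fulton essential set (2 of the 4 Rothe cells):

[(3, 1, 0), (3, 4, 2)]


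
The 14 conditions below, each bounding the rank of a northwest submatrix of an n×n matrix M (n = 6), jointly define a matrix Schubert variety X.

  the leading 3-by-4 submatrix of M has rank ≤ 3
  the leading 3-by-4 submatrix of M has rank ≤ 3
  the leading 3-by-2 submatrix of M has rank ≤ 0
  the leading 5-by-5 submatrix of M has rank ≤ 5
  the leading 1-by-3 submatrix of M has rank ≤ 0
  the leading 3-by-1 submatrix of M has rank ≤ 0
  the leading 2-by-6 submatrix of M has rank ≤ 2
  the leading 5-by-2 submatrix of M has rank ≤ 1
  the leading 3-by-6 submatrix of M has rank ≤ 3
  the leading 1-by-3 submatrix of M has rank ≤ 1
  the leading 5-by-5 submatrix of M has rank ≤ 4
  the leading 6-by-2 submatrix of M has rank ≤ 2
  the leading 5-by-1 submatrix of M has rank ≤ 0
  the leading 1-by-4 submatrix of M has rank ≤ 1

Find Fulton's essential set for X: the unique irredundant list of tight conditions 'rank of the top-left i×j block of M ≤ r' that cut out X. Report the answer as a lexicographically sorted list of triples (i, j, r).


The tightest implied rank at each (i,j), from the 14 conditions:

  0 0 0 1 1 1
  0 0 1 2 2 2
  0 0 1 2 3 3
  0 1 2 3 4 4
  0 1 2 3 4 5
  1 2 3 4 5 6

giving w = (4, 3, 5, 2, 6, 1) via Δ²R.

ℓ(w)=9; the 3 essential cells (i,j,r):

[(1, 3, 0), (3, 2, 0), (5, 1, 0)]


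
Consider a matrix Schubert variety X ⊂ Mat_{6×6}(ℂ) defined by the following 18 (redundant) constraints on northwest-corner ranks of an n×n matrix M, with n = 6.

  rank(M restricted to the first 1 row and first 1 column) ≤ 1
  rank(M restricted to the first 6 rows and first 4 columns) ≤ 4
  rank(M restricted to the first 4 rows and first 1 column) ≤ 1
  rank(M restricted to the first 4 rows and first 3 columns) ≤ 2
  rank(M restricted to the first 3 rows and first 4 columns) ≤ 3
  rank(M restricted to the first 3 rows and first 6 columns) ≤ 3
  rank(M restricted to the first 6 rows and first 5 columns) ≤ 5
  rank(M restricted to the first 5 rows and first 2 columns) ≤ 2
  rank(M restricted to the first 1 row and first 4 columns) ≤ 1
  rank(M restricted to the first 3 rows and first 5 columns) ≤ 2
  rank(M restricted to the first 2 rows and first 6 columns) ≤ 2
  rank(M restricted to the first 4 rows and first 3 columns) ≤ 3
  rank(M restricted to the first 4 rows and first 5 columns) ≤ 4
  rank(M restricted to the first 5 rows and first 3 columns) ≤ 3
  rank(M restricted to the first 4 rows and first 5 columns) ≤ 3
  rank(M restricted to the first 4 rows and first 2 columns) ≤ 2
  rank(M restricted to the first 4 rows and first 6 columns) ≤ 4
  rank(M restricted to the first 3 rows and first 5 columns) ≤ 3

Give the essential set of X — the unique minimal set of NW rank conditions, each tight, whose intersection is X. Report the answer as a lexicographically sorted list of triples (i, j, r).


Rank table r_w(6×6) implied by the 18 constraints:

  i=1: 1  1  1  1  1  1
  i=2: 1  2  2  2  2  2
  i=3: 1  2  2  2  2  3
  i=4: 1  2  2  3  3  4
  i=5: 1  2  3  4  4  5
  i=6: 1  2  3  4  5  6

reading off 1-entries of Δ²R: w = (1, 2, 6, 4, 3, 5).

Fulton essential set (2 of the 4 Rothe cells):

[(3, 5, 2), (4, 3, 2)]


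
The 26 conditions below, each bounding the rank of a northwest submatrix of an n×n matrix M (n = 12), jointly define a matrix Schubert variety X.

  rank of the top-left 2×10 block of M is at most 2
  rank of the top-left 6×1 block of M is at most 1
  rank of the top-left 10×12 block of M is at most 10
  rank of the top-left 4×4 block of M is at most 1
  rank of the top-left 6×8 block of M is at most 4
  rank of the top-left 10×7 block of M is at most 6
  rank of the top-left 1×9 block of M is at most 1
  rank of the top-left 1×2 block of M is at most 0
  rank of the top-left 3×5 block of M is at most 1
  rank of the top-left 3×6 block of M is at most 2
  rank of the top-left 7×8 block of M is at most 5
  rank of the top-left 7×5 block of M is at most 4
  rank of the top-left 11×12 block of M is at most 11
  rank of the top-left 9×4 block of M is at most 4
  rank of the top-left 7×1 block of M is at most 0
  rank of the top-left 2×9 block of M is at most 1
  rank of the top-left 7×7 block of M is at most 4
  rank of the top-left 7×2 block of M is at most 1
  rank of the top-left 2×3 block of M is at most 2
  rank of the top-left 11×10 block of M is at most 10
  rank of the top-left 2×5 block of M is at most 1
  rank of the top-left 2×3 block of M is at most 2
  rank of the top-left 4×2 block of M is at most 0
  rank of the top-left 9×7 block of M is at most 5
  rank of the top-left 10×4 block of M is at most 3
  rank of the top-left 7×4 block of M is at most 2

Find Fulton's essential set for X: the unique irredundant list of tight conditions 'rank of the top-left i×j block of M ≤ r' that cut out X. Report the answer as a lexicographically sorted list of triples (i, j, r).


Reconstructing r_w from the 26 given conditions:

  R[1]: 0 0 1 1 1 1 1 1 1 1 1 1
  R[2]: 0 0 1 1 1 1 1 1 1 2 2 2
  R[3]: 0 0 1 1 1 2 2 2 2 3 3 3
  R[4]: 0 0 1 1 2 3 3 3 3 4 4 4
  R[5]: 0 1 2 2 3 4 4 4 4 5 5 5
  R[6]: 0 1 2 2 3 4 4 4 5 6 6 6
  R[7]: 0 1 2 2 3 4 4 5 6 7 7 7
  R[8]: 1 2 3 3 4 5 5 6 7 8 8 8
  R[9]: 1 2 3 3 4 5 5 6 7 8 9 9
  R[10]: 1 2 3 3 4 5 6 7 8 9 10 10
  R[11]: 1 2 3 4 5 6 7 8 9 10 11 11
  R[12]: 1 2 3 4 5 6 7 8 9 10 11 12

so w = (3, 10, 6, 5, 2, 9, 8, 1, 11, 7, 4, 12).

10 SE-corners of the 28-cell Rothe diagram give Ess(w):

[(2, 9, 1), (3, 5, 1), (4, 2, 0), (4, 4, 1), (6, 8, 4), (7, 1, 0), (7, 4, 2), (7, 7, 4), (9, 7, 5), (10, 4, 3)]


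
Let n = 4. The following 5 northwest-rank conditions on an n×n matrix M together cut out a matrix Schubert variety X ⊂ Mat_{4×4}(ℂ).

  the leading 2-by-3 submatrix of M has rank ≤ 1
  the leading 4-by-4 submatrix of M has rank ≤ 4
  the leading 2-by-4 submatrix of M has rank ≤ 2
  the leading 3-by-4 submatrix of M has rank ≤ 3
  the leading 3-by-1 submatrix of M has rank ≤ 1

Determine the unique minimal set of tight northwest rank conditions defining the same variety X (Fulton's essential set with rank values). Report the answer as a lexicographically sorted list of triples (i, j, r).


Propagating the 5 rank bounds to every northwest block:

  row 1: 1 1 1 1
  row 2: 1 1 1 2
  row 3: 1 2 2 3
  row 4: 1 2 3 4

second differences of R give the permutation w = (1, 4, 2, 3).

Fulton essential set (1 of the 2 Rothe cells):

[(2, 3, 1)]


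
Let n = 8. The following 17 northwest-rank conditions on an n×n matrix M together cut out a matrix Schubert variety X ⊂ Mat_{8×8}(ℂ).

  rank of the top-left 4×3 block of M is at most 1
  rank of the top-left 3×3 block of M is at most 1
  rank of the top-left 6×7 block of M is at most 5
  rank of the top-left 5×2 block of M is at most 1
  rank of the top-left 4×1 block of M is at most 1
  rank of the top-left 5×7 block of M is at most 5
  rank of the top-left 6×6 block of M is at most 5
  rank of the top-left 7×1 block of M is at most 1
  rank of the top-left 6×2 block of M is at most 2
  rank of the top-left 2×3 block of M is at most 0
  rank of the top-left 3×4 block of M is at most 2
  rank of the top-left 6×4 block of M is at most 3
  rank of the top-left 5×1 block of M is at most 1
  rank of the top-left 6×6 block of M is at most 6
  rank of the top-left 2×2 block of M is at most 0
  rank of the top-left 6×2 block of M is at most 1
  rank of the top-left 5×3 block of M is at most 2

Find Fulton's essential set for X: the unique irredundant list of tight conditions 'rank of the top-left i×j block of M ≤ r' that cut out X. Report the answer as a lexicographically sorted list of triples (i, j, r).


Reconstructing r_w from the 17 given conditions:

  0 0 0 1 1 1 1 1
  0 0 0 1 2 2 2 2
  1 1 1 2 3 3 3 3
  1 1 1 2 3 4 4 4
  1 1 2 3 4 5 5 5
  1 1 2 3 4 5 5 6
  1 2 3 4 5 6 6 7
  1 2 3 4 5 6 7 8

so w = (4, 5, 1, 6, 3, 8, 2, 7).

4 SE-corners of the 11-cell Rothe diagram give Ess(w):

[(2, 3, 0), (4, 3, 1), (6, 2, 1), (6, 7, 5)]


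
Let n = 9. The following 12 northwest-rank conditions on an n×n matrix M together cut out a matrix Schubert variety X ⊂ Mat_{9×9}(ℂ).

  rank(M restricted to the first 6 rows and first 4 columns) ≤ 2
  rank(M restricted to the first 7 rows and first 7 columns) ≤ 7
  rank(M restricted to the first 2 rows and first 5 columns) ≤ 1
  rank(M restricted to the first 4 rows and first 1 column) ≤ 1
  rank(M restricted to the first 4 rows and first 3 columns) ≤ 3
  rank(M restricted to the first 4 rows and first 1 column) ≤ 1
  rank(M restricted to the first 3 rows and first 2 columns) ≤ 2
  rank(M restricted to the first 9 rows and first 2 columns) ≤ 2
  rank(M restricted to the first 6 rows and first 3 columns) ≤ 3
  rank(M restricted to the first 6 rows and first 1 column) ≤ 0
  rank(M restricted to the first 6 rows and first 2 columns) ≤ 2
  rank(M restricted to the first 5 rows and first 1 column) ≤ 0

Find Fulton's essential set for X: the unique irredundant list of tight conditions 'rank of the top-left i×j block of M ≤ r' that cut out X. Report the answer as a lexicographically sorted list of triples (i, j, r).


Computing R[i][j] = min implied NW-rank bound (n=9, 12 conditions):

  R[1]: 0 1 1 1 1 1 1 1 1
  R[2]: 0 1 1 1 1 2 2 2 2
  R[3]: 0 1 2 2 2 3 3 3 3
  R[4]: 0 1 2 2 3 4 4 4 4
  R[5]: 0 1 2 2 3 4 5 5 5
  R[6]: 0 1 2 2 3 4 5 6 6
  R[7]: 1 2 3 3 4 5 6 7 7
  R[8]: 1 2 3 4 5 6 7 8 8
  R[9]: 1 2 3 4 5 6 7 8 9

the unique w with this rank table is (2, 6, 3, 5, 7, 8, 1, 4, 9).

Fulton essential set (3 of the 12 Rothe cells):

[(2, 5, 1), (6, 1, 0), (6, 4, 2)]


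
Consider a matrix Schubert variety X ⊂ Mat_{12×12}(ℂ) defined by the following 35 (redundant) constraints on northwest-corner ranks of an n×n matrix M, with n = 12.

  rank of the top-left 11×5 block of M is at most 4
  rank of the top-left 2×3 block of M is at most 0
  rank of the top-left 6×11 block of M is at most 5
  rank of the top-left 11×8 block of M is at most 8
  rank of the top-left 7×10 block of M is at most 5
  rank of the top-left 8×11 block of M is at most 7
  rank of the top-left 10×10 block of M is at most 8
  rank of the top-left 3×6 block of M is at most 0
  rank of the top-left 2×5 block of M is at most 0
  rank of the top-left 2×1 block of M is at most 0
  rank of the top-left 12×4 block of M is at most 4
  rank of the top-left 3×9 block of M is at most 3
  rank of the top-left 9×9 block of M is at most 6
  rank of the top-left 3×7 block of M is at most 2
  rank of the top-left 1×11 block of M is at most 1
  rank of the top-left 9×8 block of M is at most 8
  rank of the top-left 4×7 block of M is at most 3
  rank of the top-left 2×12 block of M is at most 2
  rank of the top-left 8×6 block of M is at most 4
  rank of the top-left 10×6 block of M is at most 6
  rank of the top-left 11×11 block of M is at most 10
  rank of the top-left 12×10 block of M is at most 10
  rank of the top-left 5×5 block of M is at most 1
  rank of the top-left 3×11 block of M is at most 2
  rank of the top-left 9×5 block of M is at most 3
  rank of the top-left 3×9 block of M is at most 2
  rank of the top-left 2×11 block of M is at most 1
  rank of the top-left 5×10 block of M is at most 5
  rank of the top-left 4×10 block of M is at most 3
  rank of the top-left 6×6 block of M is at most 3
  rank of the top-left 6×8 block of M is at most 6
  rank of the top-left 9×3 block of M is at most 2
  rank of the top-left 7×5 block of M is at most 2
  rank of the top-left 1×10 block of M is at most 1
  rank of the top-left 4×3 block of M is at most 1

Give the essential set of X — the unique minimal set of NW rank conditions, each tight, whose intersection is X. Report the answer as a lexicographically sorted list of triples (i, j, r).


Propagating the 35 rank bounds to every northwest block:

  row 1: 0 0 0 0 0 0 1 1 1 1 1 1
  row 2: 0 0 0 0 0 0 1 1 1 1 1 2
  row 3: 0 0 0 0 0 0 1 2 2 2 2 3
  row 4: 1 1 1 1 1 1 2 3 3 3 3 4
  row 5: 1 1 1 1 1 2 3 4 4 4 4 5
  row 6: 1 2 2 2 2 3 4 5 5 5 5 6
  row 7: 1 2 2 2 2 3 4 5 5 5 6 7
  row 8: 1 2 2 3 3 4 5 6 6 6 7 8
  row 9: 1 2 2 3 3 4 5 6 6 7 8 9
  row 10: 1 2 3 4 4 5 6 7 7 8 9 10
  row 11: 1 2 3 4 4 5 6 7 8 9 10 11
  row 12: 1 2 3 4 5 6 7 8 9 10 11 12

the unique w with this rank table is (7, 12, 8, 1, 6, 2, 11, 4, 10, 3, 9, 5).

|D(w)|=36, |Ess(w)|=9:

[(2, 11, 1), (3, 6, 0), (5, 5, 1), (7, 5, 2), (7, 10, 5), (9, 3, 2), (9, 5, 3), (9, 9, 6), (11, 5, 4)]


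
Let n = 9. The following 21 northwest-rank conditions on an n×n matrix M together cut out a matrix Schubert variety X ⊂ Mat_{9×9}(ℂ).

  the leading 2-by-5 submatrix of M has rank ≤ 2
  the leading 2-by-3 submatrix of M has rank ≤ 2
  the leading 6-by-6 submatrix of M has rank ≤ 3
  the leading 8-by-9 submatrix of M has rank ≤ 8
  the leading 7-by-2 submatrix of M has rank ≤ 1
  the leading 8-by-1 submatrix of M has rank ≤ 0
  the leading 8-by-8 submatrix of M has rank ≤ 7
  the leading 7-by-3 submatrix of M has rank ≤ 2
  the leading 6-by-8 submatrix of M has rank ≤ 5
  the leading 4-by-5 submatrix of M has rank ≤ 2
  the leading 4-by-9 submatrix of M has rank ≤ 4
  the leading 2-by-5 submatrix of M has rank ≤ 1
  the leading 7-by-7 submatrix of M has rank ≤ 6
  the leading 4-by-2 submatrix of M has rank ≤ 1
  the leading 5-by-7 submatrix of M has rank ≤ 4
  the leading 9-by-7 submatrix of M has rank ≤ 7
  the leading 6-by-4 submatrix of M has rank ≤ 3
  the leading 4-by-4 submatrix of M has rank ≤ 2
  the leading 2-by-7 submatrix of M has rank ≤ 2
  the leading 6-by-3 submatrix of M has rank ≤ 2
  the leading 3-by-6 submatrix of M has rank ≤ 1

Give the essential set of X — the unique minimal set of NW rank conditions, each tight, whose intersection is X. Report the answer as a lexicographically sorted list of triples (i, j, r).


Propagating the 21 rank bounds to every northwest block:

  0 | 1 | 1 | 1 | 1 | 1 | 1 | 1 | 1
  0 | 1 | 1 | 1 | 1 | 1 | 2 | 2 | 2
  0 | 1 | 1 | 1 | 1 | 1 | 2 | 3 | 3
  0 | 1 | 2 | 2 | 2 | 2 | 3 | 4 | 4
  0 | 1 | 2 | 3 | 3 | 3 | 4 | 5 | 5
  0 | 1 | 2 | 3 | 3 | 3 | 4 | 5 | 6
  0 | 1 | 2 | 3 | 4 | 4 | 5 | 6 | 7
  0 | 1 | 2 | 3 | 4 | 5 | 6 | 7 | 8
  1 | 2 | 3 | 4 | 5 | 6 | 7 | 8 | 9

hence w(1..9) = (2, 7, 8, 3, 4, 9, 5, 6, 1).

ℓ(w)=18; the 3 essential cells (i,j,r):

[(3, 6, 1), (6, 6, 3), (8, 1, 0)]


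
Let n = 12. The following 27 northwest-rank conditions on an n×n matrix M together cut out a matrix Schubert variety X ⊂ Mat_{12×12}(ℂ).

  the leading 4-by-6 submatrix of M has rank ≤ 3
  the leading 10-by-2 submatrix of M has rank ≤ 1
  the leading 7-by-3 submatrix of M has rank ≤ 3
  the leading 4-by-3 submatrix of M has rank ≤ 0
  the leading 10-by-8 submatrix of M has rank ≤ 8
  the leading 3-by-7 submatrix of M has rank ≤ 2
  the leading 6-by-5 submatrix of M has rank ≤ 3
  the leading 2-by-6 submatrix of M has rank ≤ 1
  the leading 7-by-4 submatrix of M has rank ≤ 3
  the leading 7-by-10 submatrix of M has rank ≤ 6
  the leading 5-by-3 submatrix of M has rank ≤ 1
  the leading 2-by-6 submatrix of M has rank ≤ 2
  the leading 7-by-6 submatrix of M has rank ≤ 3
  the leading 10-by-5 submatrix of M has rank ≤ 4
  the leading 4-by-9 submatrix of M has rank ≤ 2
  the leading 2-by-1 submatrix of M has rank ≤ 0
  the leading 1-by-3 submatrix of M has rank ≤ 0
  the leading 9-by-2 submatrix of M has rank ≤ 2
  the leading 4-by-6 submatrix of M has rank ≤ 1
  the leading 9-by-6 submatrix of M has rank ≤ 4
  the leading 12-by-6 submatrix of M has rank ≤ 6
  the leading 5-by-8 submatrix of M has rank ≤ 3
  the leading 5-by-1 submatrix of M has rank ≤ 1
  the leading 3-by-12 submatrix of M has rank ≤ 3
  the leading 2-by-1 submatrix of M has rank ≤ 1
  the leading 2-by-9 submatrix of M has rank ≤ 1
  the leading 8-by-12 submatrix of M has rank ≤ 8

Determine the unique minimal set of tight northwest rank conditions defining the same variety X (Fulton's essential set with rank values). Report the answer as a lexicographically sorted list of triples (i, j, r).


Propagating the 27 rank bounds to every northwest block:

  R[1]: 0 0 0 1 1 1 1 1 1 1 1 1
  R[2]: 0 0 0 1 1 1 1 1 1 2 2 2
  R[3]: 0 0 0 1 1 1 2 2 2 3 3 3
  R[4]: 0 0 0 1 1 1 2 2 2 3 4 4
  R[5]: 1 1 1 2 2 2 3 3 3 4 5 5
  R[6]: 1 1 2 3 3 3 4 4 4 5 6 6
  R[7]: 1 1 2 3 3 3 4 5 5 6 7 7
  R[8]: 1 1 2 3 4 4 5 6 6 7 8 8
  R[9]: 1 1 2 3 4 4 5 6 7 8 9 9
  R[10]: 1 1 2 3 4 5 6 7 8 9 10 10
  R[11]: 1 2 3 4 5 6 7 8 9 10 11 11
  R[12]: 1 2 3 4 5 6 7 8 9 10 11 12

giving w = (4, 10, 7, 11, 1, 3, 8, 5, 9, 6, 2, 12) via Δ²R.

Rothe diagram D(w) (31 cells), 7 SE-corners (essential conditions):

[(2, 9, 1), (4, 3, 0), (4, 6, 1), (4, 9, 2), (7, 6, 3), (9, 6, 4), (10, 2, 1)]


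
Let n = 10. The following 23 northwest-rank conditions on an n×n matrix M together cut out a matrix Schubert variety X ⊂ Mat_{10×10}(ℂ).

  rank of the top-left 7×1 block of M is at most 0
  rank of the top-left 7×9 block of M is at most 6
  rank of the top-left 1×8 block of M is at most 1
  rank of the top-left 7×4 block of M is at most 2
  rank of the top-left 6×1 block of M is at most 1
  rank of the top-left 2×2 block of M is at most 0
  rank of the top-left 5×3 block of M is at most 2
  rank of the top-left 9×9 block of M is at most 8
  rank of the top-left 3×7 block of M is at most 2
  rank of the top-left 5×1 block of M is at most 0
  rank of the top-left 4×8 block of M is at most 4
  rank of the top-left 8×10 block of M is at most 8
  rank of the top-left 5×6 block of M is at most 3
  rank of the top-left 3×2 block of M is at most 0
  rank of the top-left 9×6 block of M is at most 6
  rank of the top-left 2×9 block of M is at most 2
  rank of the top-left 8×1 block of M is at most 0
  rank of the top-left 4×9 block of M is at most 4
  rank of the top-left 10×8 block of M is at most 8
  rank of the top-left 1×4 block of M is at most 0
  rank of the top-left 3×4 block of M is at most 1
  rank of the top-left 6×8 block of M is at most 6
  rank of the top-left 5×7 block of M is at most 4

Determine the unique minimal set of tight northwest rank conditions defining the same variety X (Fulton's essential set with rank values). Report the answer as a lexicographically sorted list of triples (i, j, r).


Reconstructing r_w from the 23 given conditions:

  i=1: 0 | 0 | 0 | 0 | 1 | 1 | 1 | 1 | 1 | 1
  i=2: 0 | 0 | 1 | 1 | 2 | 2 | 2 | 2 | 2 | 2
  i=3: 0 | 0 | 1 | 1 | 2 | 2 | 2 | 3 | 3 | 3
  i=4: 0 | 1 | 2 | 2 | 3 | 3 | 3 | 4 | 4 | 4
  i=5: 0 | 1 | 2 | 2 | 3 | 3 | 4 | 5 | 5 | 5
  i=6: 0 | 1 | 2 | 2 | 3 | 4 | 5 | 6 | 6 | 6
  i=7: 0 | 1 | 2 | 2 | 3 | 4 | 5 | 6 | 6 | 7
  i=8: 0 | 1 | 2 | 3 | 4 | 5 | 6 | 7 | 7 | 8
  i=9: 1 | 2 | 3 | 4 | 5 | 6 | 7 | 8 | 8 | 9
  i=10: 1 | 2 | 3 | 4 | 5 | 6 | 7 | 8 | 9 | 10

the unique w with this rank table is (5, 3, 8, 2, 7, 6, 10, 4, 1, 9).

Fulton essential set (8 of the 21 Rothe cells):

[(1, 4, 0), (3, 2, 0), (3, 4, 1), (3, 7, 2), (5, 6, 3), (7, 4, 2), (7, 9, 6), (8, 1, 0)]


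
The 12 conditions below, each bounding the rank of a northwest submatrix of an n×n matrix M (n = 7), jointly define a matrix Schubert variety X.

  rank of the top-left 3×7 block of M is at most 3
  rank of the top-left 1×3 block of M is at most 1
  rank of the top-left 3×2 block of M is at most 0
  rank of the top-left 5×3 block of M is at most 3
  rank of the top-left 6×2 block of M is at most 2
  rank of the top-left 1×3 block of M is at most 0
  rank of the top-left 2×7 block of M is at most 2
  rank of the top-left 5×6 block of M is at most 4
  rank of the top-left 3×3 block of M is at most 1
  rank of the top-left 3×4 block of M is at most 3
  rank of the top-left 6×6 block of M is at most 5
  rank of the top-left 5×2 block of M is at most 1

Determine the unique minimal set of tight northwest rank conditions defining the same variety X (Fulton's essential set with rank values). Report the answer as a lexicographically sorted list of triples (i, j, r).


Rank table r_w(7×7) implied by the 12 constraints:

  0 0 0 1 1 1 1
  0 0 1 2 2 2 2
  0 0 1 2 3 3 3
  1 1 2 3 4 4 4
  1 1 2 3 4 4 5
  1 2 3 4 5 5 6
  1 2 3 4 5 6 7

reading off 1-entries of Δ²R: w = (4, 3, 5, 1, 7, 2, 6).

Fulton essential set (4 of the 9 Rothe cells):

[(1, 3, 0), (3, 2, 0), (5, 2, 1), (5, 6, 4)]


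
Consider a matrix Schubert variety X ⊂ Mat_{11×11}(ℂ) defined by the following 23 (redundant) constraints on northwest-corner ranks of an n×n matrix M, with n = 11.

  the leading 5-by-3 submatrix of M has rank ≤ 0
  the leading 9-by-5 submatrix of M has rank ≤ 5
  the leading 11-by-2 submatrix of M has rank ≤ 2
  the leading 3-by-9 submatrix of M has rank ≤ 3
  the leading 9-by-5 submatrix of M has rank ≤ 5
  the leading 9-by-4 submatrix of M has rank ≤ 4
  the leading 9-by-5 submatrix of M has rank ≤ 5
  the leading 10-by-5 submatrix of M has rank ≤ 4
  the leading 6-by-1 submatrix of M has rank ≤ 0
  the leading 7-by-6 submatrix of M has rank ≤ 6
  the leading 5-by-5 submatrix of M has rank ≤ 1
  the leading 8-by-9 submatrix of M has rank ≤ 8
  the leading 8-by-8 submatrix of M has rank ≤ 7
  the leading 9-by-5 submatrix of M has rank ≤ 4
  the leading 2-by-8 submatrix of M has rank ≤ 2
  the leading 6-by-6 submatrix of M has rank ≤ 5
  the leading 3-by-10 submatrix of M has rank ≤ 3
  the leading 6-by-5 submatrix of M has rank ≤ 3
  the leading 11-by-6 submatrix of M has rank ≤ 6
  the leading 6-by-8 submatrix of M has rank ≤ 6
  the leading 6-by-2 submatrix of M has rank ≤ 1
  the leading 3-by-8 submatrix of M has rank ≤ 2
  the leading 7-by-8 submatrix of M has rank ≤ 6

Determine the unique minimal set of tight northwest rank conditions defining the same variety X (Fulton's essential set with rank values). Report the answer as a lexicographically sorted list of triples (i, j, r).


Recovering R(i,j) via the rank-extension bound from the 23 conditions:

  row 1: 0 0 0 1 1 1 1 1 1 1 1
  row 2: 0 0 0 1 1 2 2 2 2 2 2
  row 3: 0 0 0 1 1 2 2 2 3 3 3
  row 4: 0 0 0 1 1 2 3 3 4 4 4
  row 5: 0 0 0 1 1 2 3 4 5 5 5
  row 6: 0 1 1 2 2 3 4 5 6 6 6
  row 7: 1 2 2 3 3 4 5 6 7 7 7
  row 8: 1 2 3 4 4 5 6 7 8 8 8
  row 9: 1 2 3 4 4 5 6 7 8 9 9
  row 10: 1 2 3 4 4 5 6 7 8 9 10
  row 11: 1 2 3 4 5 6 7 8 9 10 11

so w = (4, 6, 9, 7, 8, 2, 1, 3, 10, 11, 5).

ℓ(w)=24; the 5 essential cells (i,j,r):

[(3, 8, 2), (5, 3, 0), (5, 5, 1), (6, 1, 0), (10, 5, 4)]


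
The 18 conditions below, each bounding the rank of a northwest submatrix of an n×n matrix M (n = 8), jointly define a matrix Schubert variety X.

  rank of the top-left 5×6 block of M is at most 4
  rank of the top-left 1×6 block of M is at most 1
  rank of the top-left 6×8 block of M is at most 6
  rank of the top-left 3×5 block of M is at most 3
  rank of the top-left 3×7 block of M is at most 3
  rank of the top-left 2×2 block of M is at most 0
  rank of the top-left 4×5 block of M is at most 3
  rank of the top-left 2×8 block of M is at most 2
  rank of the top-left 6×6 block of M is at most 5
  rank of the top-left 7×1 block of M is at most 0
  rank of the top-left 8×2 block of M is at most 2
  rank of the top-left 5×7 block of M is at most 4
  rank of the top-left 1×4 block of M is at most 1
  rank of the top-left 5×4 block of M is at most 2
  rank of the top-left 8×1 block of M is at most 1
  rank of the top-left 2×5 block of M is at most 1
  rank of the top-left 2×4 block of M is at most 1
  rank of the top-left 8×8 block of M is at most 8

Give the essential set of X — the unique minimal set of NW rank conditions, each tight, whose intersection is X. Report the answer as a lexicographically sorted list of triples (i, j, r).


The tightest implied rank at each (i,j), from the 18 conditions:

  row 1: 0 | 0 | 1 | 1 | 1 | 1 | 1 | 1
  row 2: 0 | 0 | 1 | 1 | 1 | 2 | 2 | 2
  row 3: 0 | 1 | 2 | 2 | 2 | 3 | 3 | 3
  row 4: 0 | 1 | 2 | 2 | 3 | 4 | 4 | 4
  row 5: 0 | 1 | 2 | 2 | 3 | 4 | 4 | 5
  row 6: 0 | 1 | 2 | 3 | 4 | 5 | 5 | 6
  row 7: 0 | 1 | 2 | 3 | 4 | 5 | 6 | 7
  row 8: 1 | 2 | 3 | 4 | 5 | 6 | 7 | 8

the unique w with this rank table is (3, 6, 2, 5, 8, 4, 7, 1).

|D(w)|=14, |Ess(w)|=5:

[(2, 2, 0), (2, 5, 1), (5, 4, 2), (5, 7, 4), (7, 1, 0)]


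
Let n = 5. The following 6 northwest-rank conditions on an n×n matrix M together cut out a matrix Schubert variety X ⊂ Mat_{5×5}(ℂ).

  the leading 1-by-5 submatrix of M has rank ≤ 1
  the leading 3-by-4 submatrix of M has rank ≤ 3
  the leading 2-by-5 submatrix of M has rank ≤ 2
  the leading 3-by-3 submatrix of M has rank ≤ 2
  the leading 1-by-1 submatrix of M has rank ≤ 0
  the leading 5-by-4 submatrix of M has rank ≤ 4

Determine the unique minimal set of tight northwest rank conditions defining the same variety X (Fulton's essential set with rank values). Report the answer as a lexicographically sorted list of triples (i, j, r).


Rank table r_w(5×5) implied by the 6 constraints:

  0 1 1 1 1
  1 2 2 2 2
  1 2 2 3 3
  1 2 3 4 4
  1 2 3 4 5

second differences of R give the permutation w = (2, 1, 4, 3, 5).

|D(w)|=2, |Ess(w)|=2:

[(1, 1, 0), (3, 3, 2)]


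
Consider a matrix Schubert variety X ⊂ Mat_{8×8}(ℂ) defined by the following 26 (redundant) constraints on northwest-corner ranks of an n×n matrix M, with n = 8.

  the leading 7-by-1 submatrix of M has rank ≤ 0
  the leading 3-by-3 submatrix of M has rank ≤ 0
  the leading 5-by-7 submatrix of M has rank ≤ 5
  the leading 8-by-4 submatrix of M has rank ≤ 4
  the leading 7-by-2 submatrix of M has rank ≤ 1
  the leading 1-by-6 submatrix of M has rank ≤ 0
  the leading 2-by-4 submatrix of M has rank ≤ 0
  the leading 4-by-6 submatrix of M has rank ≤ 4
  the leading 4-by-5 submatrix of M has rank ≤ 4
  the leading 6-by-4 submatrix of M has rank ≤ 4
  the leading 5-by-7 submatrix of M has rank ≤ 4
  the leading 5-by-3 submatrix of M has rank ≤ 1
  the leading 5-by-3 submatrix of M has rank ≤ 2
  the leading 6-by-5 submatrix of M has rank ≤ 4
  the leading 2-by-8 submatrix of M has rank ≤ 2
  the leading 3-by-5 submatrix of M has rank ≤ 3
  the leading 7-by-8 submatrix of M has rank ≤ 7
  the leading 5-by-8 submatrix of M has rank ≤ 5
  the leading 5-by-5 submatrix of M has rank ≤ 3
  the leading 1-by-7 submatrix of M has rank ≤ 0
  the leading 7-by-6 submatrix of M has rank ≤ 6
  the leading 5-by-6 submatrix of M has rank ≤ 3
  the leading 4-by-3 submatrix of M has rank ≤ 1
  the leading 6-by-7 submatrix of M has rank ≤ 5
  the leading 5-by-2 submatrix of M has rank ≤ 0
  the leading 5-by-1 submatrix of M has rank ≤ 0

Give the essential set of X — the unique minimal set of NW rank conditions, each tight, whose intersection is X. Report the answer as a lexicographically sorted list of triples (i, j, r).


Computing R[i][j] = min implied NW-rank bound (n=8, 26 conditions):

  0 0 0 0 0 0 0 1
  0 0 0 0 1 1 1 2
  0 0 0 1 2 2 2 3
  0 0 1 2 3 3 3 4
  0 0 1 2 3 3 4 5
  0 1 2 3 4 4 5 6
  0 1 2 3 4 5 6 7
  1 2 3 4 5 6 7 8

hence w(1..8) = (8, 5, 4, 3, 7, 2, 6, 1).

Rothe diagram D(w) (21 cells), 6 SE-corners (essential conditions):

[(1, 7, 0), (2, 4, 0), (3, 3, 0), (5, 2, 0), (5, 6, 3), (7, 1, 0)]


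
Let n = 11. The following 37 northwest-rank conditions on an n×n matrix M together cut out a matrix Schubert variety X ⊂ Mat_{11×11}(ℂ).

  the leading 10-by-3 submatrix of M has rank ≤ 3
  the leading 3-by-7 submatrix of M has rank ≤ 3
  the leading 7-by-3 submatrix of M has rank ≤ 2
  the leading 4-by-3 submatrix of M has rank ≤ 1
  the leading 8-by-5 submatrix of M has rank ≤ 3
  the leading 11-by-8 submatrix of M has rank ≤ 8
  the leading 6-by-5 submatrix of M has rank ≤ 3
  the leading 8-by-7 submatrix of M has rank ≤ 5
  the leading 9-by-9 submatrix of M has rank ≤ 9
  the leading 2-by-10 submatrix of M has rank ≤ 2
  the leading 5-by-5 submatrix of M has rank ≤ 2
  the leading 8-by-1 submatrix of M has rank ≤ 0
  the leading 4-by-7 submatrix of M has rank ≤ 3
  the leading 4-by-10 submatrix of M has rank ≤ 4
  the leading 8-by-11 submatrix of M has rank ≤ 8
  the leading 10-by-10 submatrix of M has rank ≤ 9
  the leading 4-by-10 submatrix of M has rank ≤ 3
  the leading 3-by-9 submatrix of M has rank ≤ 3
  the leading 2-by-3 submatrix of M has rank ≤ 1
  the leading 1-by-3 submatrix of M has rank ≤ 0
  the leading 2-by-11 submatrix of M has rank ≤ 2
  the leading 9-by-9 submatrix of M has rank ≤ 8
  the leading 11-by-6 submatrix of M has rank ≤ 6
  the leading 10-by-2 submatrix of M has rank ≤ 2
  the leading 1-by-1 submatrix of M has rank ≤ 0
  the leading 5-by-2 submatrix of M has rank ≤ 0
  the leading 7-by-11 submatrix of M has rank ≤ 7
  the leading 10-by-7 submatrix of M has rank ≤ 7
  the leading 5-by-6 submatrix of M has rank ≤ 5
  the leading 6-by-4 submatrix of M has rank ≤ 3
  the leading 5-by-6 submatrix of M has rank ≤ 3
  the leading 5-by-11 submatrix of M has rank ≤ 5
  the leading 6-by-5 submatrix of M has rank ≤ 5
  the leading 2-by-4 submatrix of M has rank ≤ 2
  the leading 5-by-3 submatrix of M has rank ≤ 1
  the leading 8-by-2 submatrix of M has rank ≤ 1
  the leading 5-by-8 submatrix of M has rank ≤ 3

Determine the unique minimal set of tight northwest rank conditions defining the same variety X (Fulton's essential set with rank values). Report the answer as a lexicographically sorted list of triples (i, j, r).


Computing R[i][j] = min implied NW-rank bound (n=11, 37 conditions):

  row 1: 0, 0, 0, 1, 1, 1, 1, 1, 1, 1, 1
  row 2: 0, 0, 1, 2, 2, 2, 2, 2, 2, 2, 2
  row 3: 0, 0, 1, 2, 2, 3, 3, 3, 3, 3, 3
  row 4: 0, 0, 1, 2, 2, 3, 3, 3, 3, 3, 4
  row 5: 0, 0, 1, 2, 2, 3, 3, 3, 4, 4, 5
  row 6: 0, 1, 2, 3, 3, 4, 4, 4, 5, 5, 6
  row 7: 0, 1, 2, 3, 3, 4, 5, 5, 6, 6, 7
  row 8: 0, 1, 2, 3, 3, 4, 5, 6, 7, 7, 8
  row 9: 1, 2, 3, 4, 4, 5, 6, 7, 8, 8, 9
  row 10: 1, 2, 3, 4, 5, 6, 7, 8, 9, 9, 10
  row 11: 1, 2, 3, 4, 5, 6, 7, 8, 9, 10, 11

second differences of R give the permutation w = (4, 3, 6, 11, 9, 2, 7, 8, 1, 5, 10).

Fulton essential set (7 of the 25 Rothe cells):

[(1, 3, 0), (4, 10, 3), (5, 2, 0), (5, 5, 2), (5, 8, 3), (8, 1, 0), (8, 5, 3)]


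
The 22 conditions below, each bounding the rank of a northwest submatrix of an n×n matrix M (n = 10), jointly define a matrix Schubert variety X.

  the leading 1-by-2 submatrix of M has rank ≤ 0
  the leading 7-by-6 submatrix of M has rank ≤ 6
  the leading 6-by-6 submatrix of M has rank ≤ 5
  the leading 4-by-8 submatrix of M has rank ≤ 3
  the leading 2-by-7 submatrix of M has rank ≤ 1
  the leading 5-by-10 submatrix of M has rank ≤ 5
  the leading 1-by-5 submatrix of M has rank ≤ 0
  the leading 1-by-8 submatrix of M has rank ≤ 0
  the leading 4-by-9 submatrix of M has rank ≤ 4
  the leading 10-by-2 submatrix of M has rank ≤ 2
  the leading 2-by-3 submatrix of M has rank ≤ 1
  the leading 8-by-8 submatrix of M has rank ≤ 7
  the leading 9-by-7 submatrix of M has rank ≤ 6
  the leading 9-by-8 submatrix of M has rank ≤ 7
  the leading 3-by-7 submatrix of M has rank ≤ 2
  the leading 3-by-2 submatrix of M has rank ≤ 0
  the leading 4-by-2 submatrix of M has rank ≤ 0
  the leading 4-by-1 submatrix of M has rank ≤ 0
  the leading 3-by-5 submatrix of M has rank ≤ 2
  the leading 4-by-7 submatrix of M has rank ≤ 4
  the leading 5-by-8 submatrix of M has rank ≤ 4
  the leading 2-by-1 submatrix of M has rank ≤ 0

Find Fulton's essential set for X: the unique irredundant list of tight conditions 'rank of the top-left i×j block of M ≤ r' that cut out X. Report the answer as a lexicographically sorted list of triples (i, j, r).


Reconstructing r_w from the 22 given conditions:

  i=1: 0, 0, 0, 0, 0, 0, 0, 0, 1, 1
  i=2: 0, 0, 1, 1, 1, 1, 1, 1, 2, 2
  i=3: 0, 0, 1, 2, 2, 2, 2, 2, 3, 3
  i=4: 0, 0, 1, 2, 3, 3, 3, 3, 4, 4
  i=5: 1, 1, 2, 3, 4, 4, 4, 4, 5, 5
  i=6: 1, 2, 3, 4, 5, 5, 5, 5, 6, 6
  i=7: 1, 2, 3, 4, 5, 6, 6, 6, 7, 7
  i=8: 1, 2, 3, 4, 5, 6, 6, 7, 8, 8
  i=9: 1, 2, 3, 4, 5, 6, 6, 7, 8, 9
  i=10: 1, 2, 3, 4, 5, 6, 7, 8, 9, 10

reading off 1-entries of Δ²R: w = (9, 3, 4, 5, 1, 2, 6, 8, 10, 7).

|D(w)|=16, |Ess(w)|=3:

[(1, 8, 0), (4, 2, 0), (9, 7, 6)]
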